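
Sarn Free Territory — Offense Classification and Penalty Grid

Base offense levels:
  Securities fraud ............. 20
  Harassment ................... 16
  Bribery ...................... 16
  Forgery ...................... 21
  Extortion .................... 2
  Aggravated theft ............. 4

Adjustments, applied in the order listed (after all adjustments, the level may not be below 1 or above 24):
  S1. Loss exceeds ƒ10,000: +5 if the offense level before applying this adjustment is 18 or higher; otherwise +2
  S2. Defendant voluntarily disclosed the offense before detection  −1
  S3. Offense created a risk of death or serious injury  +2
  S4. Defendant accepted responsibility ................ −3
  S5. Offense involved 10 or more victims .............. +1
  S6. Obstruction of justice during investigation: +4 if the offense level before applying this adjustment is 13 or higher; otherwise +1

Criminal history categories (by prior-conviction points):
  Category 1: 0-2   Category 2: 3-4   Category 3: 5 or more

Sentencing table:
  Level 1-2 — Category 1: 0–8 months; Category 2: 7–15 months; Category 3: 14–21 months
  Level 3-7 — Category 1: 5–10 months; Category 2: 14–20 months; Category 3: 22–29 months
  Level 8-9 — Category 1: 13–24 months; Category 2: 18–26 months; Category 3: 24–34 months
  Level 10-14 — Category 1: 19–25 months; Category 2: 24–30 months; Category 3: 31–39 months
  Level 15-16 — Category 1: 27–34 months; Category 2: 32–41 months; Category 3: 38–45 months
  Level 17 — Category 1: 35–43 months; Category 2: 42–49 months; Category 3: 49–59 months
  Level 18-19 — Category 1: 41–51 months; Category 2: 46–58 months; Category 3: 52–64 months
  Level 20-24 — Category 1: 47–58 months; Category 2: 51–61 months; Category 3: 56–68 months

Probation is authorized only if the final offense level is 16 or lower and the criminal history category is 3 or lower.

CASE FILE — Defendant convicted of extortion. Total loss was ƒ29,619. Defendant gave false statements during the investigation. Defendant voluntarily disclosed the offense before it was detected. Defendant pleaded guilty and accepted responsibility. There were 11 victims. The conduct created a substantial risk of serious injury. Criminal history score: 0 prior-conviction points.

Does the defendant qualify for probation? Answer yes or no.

Base offense level for extortion: 2.
S1 applies (level before this adjustment is 2 < 18, so +2): 2 + 2 = 4.
S2 applies: 4 − 1 = 3.
S3 applies: 3 + 2 = 5.
S4 applies: 5 − 3 = 2.
S5 applies: 2 + 1 = 3.
S6 applies (level before this adjustment is 3 < 13, so +1): 3 + 1 = 4.
Final offense level: 4.
Criminal history: 0 prior points → Category 1 (0-2).
Level 4 falls in the 3-7 band.
Grid: Level 3-7 × Category 1 = 5-10 months.
Probation check: level 4 ≤ 16 and category 1 ≤ 3 → eligible.

Yes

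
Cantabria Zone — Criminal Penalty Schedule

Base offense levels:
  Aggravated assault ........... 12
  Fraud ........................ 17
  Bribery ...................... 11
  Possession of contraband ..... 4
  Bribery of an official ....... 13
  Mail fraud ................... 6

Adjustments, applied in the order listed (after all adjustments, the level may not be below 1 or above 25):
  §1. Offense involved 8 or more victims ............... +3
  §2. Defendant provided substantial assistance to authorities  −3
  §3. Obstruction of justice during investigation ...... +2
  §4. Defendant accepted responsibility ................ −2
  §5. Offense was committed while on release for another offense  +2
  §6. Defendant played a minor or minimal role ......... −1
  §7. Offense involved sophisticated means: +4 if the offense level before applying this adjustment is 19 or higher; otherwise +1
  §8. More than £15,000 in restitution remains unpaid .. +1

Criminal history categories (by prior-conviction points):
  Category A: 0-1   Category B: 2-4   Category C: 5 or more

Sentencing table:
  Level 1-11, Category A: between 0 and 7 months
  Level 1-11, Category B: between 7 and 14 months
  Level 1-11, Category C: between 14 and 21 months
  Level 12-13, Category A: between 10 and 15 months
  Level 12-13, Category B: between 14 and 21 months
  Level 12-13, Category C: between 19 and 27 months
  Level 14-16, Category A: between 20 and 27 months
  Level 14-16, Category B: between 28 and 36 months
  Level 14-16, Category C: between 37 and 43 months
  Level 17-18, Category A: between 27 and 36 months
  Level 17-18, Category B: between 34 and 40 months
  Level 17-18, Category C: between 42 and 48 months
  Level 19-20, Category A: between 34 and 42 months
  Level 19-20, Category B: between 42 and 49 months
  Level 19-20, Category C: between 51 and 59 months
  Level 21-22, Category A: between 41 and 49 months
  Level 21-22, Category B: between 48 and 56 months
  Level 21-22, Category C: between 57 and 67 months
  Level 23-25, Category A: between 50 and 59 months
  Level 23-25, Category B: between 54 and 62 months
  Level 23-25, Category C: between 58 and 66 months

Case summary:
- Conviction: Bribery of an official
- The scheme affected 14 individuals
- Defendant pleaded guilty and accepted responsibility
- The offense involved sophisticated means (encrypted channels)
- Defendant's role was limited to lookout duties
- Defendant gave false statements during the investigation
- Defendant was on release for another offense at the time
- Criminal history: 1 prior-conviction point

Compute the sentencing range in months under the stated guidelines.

27-36 months

Base offense level for bribery of an official: 13.
§1 applies: 13 + 3 = 16.
§2 does not apply.
§3 applies: 16 + 2 = 18.
§4 applies: 18 − 2 = 16.
§5 applies: 16 + 2 = 18.
§6 applies: 18 − 1 = 17.
§7 applies (level before this adjustment is 17 < 19, so +1): 17 + 1 = 18.
Final offense level: 18.
Criminal history: 1 prior point → Category A (0-1).
Level 18 falls in the 17-18 band.
Grid: Level 17-18 × Category A = 27-36 months.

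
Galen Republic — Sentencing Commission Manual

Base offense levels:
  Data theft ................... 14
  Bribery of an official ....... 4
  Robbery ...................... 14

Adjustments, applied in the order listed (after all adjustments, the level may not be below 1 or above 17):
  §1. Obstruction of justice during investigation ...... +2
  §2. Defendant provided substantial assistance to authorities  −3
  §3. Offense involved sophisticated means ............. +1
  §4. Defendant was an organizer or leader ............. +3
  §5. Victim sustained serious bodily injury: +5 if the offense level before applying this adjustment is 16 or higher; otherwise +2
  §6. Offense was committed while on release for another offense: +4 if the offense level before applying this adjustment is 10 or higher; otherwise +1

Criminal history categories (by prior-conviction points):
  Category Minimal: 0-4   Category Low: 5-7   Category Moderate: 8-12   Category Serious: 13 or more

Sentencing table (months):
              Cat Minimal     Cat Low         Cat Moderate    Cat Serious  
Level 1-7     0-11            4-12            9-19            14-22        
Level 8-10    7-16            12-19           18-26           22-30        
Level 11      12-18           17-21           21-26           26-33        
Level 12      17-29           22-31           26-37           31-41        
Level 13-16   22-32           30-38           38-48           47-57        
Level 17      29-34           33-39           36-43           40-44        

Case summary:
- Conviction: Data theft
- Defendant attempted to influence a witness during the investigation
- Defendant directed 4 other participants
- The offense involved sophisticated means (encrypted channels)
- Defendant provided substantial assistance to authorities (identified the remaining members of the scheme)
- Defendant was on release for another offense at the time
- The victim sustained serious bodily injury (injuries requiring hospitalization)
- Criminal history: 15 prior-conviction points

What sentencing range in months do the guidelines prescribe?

Base offense level for data theft: 14.
§1 applies: 14 + 2 = 16.
§2 applies: 16 − 3 = 13.
§3 applies: 13 + 1 = 14.
§4 applies: 14 + 3 = 17.
§5 applies (level before this adjustment is 17 ≥ 16, so +5): 17 + 5 = 22.
§6 applies (level before this adjustment is 22 ≥ 10, so +4): 22 + 4 = 26.
Level 26 exceeds the maximum of 17; capped at 17.
Final offense level: 17.
Criminal history: 15 prior points → Category Serious (13+).
Level 17 falls in the 17 band.
Grid: Level 17 × Category Serious = 40-44 months.

40-44 months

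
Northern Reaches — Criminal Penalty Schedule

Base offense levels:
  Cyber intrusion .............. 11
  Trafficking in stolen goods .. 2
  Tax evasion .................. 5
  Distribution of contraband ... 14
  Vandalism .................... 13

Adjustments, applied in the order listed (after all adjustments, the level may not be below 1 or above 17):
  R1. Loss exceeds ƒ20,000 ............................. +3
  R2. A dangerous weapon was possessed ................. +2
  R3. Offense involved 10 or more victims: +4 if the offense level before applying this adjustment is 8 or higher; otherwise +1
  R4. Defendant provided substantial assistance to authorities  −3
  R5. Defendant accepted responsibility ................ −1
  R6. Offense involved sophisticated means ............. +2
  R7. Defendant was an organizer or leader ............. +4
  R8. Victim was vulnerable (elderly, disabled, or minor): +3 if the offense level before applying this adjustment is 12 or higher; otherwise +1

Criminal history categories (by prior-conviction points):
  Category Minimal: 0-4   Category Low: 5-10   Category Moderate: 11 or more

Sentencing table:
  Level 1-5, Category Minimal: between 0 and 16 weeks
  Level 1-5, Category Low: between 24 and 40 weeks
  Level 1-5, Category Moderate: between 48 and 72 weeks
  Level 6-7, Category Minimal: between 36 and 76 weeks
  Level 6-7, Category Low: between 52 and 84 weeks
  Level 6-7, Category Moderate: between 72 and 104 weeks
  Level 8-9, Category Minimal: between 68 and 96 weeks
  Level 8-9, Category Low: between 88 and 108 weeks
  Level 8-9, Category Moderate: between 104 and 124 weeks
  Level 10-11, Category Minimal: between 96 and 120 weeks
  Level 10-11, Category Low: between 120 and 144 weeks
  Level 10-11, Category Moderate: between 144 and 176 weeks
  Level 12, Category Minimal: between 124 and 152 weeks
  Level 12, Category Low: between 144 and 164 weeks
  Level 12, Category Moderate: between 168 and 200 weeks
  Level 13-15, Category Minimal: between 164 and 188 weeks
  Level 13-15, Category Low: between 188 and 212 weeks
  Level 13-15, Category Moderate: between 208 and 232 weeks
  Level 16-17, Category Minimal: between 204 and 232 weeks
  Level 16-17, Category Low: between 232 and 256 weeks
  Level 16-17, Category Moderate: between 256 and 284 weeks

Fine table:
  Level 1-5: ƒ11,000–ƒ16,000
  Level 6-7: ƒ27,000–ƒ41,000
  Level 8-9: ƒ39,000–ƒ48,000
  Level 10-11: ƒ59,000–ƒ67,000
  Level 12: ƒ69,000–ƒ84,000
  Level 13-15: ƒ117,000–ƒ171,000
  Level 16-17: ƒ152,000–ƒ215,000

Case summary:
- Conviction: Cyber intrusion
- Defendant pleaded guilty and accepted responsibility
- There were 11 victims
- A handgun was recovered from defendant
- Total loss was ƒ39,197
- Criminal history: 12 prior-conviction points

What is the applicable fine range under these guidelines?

ƒ152,000–ƒ215,000

Base offense level for cyber intrusion: 11.
R1 applies: 11 + 3 = 14.
R2 applies: 14 + 2 = 16.
R3 applies (level before this adjustment is 16 ≥ 8, so +4): 16 + 4 = 20.
R5 applies: 20 − 1 = 19.
R6 does not apply.
R7 does not apply.
R8 does not apply.
Level 19 exceeds the maximum of 17; capped at 17.
Final offense level: 17.
Level 17 falls in the 16-17 band.
Fine table: Level 16-17 → ƒ152,000–ƒ215,000.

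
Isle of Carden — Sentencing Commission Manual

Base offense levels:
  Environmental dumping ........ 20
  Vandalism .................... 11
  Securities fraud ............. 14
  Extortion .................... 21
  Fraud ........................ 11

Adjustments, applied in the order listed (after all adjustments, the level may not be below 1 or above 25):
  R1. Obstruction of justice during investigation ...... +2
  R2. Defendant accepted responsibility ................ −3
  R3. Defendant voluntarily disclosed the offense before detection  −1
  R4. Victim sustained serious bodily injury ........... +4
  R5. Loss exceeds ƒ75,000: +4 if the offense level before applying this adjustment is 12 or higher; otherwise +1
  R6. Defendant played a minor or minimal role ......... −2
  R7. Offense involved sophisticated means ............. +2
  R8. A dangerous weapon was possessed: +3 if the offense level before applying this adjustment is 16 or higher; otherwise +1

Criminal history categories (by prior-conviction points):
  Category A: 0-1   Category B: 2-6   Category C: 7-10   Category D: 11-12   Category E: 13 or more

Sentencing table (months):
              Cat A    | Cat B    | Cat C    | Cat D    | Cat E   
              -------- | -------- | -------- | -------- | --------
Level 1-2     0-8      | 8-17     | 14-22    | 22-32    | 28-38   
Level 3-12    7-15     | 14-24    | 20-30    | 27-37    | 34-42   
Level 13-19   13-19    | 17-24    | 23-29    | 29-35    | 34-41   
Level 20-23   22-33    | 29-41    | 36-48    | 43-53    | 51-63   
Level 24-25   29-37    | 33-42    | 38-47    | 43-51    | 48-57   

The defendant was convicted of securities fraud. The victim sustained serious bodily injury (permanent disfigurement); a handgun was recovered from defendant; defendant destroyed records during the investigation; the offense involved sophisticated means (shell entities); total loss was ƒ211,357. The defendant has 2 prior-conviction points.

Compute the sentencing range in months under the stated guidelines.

33-42 months

Base offense level for securities fraud: 14.
R1 applies: 14 + 2 = 16.
R2 does not apply.
R3 does not apply.
R4 applies: 16 + 4 = 20.
R5 applies (level before this adjustment is 20 ≥ 12, so +4): 20 + 4 = 24.
R7 applies: 24 + 2 = 26.
R8 applies (level before this adjustment is 26 ≥ 16, so +3): 26 + 3 = 29.
Level 29 exceeds the maximum of 25; capped at 25.
Final offense level: 25.
Criminal history: 2 prior points → Category B (2-6).
Level 25 falls in the 24-25 band.
Grid: Level 24-25 × Category B = 33-42 months.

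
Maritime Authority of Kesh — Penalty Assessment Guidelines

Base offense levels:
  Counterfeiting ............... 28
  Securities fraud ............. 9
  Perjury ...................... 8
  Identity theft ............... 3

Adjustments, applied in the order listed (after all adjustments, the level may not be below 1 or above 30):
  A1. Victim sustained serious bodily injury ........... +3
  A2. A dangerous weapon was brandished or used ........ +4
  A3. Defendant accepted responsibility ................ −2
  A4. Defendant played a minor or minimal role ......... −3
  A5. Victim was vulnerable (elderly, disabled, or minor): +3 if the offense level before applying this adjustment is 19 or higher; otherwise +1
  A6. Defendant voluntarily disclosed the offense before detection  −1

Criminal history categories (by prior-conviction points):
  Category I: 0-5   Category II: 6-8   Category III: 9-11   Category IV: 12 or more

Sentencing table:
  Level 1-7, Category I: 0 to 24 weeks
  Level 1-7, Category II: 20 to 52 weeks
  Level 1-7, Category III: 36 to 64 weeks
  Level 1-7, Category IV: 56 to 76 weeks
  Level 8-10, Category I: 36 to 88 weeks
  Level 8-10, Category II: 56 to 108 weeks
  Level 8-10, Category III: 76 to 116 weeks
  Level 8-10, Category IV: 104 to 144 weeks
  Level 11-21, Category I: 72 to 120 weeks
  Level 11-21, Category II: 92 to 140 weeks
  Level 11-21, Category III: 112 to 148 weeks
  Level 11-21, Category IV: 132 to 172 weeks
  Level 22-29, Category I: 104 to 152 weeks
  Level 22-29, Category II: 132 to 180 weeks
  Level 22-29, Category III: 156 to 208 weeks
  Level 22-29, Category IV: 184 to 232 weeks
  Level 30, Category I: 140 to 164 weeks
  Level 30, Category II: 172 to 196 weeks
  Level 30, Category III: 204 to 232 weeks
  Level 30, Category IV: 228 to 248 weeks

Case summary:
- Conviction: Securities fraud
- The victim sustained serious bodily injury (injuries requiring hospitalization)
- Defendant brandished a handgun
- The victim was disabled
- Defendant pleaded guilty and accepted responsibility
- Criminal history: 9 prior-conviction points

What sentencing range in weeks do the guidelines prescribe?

Base offense level for securities fraud: 9.
A1 applies: 9 + 3 = 12.
A2 applies: 12 + 4 = 16.
A3 applies: 16 − 2 = 14.
A5 applies (level before this adjustment is 14 < 19, so +1): 14 + 1 = 15.
Final offense level: 15.
Criminal history: 9 prior points → Category III (9-11).
Level 15 falls in the 11-21 band.
Grid: Level 11-21 × Category III = 112-148 weeks.

112-148 weeks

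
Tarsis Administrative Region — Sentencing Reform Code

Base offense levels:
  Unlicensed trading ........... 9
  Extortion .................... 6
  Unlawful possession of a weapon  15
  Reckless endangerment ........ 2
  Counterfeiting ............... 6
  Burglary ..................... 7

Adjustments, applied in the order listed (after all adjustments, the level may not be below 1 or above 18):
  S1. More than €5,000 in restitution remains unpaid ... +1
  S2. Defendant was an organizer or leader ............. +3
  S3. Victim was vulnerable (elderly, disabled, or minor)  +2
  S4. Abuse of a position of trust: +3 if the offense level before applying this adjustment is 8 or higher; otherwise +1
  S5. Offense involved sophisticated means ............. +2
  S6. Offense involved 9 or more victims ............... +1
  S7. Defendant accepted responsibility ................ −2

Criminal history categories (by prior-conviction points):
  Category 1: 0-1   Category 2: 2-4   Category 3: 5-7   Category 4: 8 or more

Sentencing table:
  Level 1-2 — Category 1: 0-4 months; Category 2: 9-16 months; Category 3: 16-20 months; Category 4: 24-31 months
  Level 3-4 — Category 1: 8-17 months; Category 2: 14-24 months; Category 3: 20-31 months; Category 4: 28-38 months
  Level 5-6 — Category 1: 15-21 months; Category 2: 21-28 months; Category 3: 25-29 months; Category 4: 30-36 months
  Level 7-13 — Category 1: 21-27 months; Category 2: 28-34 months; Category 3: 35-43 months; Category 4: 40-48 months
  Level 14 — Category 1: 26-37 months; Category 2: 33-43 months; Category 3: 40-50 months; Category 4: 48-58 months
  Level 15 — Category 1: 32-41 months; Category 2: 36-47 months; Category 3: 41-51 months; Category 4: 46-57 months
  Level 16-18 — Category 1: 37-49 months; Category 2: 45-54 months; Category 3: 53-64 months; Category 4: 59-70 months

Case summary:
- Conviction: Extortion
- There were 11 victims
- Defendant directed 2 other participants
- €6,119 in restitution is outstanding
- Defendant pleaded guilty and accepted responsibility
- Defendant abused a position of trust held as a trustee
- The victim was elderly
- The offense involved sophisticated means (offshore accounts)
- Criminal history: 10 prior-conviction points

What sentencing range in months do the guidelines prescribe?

59-70 months

Base offense level for extortion: 6.
S1 applies: 6 + 1 = 7.
S2 applies: 7 + 3 = 10.
S3 applies: 10 + 2 = 12.
S4 applies (level before this adjustment is 12 ≥ 8, so +3): 12 + 3 = 15.
S5 applies: 15 + 2 = 17.
S6 applies: 17 + 1 = 18.
S7 applies: 18 − 2 = 16.
Final offense level: 16.
Criminal history: 10 prior points → Category 4 (8+).
Level 16 falls in the 16-18 band.
Grid: Level 16-18 × Category 4 = 59-70 months.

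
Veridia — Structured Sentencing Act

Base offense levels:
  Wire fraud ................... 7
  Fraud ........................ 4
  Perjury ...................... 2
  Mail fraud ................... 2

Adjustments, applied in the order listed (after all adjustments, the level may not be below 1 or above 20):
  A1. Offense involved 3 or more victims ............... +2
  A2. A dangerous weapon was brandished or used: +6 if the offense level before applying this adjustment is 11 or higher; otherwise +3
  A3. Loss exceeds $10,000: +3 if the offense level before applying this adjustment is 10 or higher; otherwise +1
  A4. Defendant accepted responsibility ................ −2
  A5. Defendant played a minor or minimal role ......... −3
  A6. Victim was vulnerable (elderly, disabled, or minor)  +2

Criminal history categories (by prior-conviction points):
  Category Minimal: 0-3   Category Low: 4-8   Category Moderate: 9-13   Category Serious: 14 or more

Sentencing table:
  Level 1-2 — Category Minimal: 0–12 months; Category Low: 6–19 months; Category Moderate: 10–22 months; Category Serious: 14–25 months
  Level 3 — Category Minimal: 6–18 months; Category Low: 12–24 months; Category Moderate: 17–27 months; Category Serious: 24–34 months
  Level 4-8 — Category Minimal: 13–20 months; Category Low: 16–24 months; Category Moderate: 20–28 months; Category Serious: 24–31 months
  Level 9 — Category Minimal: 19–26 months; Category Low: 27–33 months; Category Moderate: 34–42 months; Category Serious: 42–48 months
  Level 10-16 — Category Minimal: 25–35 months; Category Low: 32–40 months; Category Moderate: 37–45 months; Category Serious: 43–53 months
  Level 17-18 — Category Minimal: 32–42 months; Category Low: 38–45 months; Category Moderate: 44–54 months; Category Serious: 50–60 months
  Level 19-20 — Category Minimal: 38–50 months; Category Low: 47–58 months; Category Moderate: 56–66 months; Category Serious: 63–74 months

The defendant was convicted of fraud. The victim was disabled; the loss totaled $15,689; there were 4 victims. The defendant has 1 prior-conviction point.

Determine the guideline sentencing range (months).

Base offense level for fraud: 4.
A1 applies: 4 + 2 = 6.
A3 applies (level before this adjustment is 6 < 10, so +1): 6 + 1 = 7.
A4 does not apply.
A6 applies: 7 + 2 = 9.
Final offense level: 9.
Criminal history: 1 prior point → Category Minimal (0-3).
Level 9 falls in the 9 band.
Grid: Level 9 × Category Minimal = 19-26 months.

19-26 months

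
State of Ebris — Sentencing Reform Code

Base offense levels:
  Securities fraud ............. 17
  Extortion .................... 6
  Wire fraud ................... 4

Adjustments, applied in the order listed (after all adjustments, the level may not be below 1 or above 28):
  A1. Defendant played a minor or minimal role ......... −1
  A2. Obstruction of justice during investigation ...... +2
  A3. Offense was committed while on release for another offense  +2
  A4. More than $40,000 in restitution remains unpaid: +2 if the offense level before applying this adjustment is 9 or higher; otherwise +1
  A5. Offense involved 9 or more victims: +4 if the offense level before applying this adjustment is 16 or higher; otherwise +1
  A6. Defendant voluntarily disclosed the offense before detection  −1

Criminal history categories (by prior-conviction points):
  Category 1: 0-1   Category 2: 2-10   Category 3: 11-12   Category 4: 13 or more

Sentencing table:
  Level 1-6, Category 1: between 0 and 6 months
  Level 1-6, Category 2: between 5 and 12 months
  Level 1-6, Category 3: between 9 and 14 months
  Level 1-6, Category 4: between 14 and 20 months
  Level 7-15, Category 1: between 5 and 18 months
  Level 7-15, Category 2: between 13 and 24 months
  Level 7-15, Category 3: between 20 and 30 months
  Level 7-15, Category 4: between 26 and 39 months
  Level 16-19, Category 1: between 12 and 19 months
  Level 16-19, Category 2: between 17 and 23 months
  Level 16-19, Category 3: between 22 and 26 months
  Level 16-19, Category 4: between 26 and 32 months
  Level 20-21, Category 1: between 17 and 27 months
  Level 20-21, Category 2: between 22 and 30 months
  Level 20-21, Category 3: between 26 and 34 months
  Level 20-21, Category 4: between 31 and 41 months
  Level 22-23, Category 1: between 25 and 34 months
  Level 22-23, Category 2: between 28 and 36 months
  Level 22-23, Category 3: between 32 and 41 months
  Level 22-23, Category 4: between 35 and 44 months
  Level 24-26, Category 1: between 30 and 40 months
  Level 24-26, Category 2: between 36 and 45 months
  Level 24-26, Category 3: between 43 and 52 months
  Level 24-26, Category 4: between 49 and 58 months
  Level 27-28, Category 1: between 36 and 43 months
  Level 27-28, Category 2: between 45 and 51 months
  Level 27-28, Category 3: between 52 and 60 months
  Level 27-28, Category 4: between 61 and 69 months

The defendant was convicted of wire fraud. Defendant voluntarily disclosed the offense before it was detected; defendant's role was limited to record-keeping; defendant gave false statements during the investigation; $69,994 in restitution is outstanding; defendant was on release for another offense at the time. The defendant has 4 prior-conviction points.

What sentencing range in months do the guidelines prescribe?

13-24 months

Base offense level for wire fraud: 4.
A1 applies: 4 − 1 = 3.
A2 applies: 3 + 2 = 5.
A3 applies: 5 + 2 = 7.
A4 applies (level before this adjustment is 7 < 9, so +1): 7 + 1 = 8.
A6 applies: 8 − 1 = 7.
Final offense level: 7.
Criminal history: 4 prior points → Category 2 (2-10).
Level 7 falls in the 7-15 band.
Grid: Level 7-15 × Category 2 = 13-24 months.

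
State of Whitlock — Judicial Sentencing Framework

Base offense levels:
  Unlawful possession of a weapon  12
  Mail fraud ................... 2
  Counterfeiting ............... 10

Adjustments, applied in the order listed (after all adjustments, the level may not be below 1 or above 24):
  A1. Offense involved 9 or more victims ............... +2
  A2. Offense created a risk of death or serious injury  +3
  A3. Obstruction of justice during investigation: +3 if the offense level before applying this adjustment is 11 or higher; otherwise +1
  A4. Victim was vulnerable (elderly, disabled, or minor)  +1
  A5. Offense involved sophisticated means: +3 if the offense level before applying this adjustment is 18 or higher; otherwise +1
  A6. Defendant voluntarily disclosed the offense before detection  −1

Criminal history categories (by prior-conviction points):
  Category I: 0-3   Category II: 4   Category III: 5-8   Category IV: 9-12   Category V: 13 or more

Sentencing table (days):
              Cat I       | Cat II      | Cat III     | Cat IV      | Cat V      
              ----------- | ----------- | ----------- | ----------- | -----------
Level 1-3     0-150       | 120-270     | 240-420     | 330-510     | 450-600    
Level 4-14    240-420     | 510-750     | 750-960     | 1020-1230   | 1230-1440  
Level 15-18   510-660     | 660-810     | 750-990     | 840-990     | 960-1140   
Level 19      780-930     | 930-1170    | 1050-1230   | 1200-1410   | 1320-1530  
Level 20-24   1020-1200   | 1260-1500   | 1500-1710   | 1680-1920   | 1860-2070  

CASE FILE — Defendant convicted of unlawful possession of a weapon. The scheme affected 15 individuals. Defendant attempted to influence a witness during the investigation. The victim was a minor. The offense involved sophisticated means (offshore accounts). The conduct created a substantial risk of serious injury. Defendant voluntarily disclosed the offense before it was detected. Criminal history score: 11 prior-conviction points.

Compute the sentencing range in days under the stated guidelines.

Base offense level for unlawful possession of a weapon: 12.
A1 applies: 12 + 2 = 14.
A2 applies: 14 + 3 = 17.
A3 applies (level before this adjustment is 17 ≥ 11, so +3): 17 + 3 = 20.
A4 applies: 20 + 1 = 21.
A5 applies (level before this adjustment is 21 ≥ 18, so +3): 21 + 3 = 24.
A6 applies: 24 − 1 = 23.
Final offense level: 23.
Criminal history: 11 prior points → Category IV (9-12).
Level 23 falls in the 20-24 band.
Grid: Level 20-24 × Category IV = 1680-1920 days.

1680-1920 days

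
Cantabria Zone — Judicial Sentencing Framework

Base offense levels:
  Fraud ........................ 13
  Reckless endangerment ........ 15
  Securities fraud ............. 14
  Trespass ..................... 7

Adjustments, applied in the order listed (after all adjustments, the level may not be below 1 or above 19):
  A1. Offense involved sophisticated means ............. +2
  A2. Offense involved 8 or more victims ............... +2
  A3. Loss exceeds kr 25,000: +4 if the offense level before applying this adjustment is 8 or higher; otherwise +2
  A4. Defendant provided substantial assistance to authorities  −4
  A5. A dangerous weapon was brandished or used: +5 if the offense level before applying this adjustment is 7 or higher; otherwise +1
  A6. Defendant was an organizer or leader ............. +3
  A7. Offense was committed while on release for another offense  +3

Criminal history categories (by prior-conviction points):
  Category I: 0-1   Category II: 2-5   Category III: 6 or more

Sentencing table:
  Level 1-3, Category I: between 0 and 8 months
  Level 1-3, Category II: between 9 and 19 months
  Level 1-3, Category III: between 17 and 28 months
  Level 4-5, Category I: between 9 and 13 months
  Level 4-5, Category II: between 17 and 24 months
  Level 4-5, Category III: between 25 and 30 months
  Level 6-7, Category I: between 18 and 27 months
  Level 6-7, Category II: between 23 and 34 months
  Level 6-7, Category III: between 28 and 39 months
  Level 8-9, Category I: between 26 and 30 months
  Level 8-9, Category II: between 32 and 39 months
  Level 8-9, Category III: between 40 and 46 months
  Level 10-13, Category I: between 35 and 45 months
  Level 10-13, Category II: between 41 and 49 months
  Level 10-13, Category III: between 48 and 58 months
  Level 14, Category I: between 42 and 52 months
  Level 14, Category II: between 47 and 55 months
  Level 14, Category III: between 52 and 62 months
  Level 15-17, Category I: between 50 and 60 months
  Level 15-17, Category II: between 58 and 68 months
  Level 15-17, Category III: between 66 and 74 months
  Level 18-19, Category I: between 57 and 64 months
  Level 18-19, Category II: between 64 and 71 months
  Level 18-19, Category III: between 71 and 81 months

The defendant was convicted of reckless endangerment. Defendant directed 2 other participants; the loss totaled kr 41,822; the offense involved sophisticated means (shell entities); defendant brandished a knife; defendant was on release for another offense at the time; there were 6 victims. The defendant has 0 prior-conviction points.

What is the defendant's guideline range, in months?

57-64 months

Base offense level for reckless endangerment: 15.
A1 applies: 15 + 2 = 17.
A3 applies (level before this adjustment is 17 ≥ 8, so +4): 17 + 4 = 21.
A4 does not apply.
A5 applies (level before this adjustment is 21 ≥ 7, so +5): 21 + 5 = 26.
A6 applies: 26 + 3 = 29.
A7 applies: 29 + 3 = 32.
Level 32 exceeds the maximum of 19; capped at 19.
Final offense level: 19.
Criminal history: 0 prior points → Category I (0-1).
Level 19 falls in the 18-19 band.
Grid: Level 18-19 × Category I = 57-64 months.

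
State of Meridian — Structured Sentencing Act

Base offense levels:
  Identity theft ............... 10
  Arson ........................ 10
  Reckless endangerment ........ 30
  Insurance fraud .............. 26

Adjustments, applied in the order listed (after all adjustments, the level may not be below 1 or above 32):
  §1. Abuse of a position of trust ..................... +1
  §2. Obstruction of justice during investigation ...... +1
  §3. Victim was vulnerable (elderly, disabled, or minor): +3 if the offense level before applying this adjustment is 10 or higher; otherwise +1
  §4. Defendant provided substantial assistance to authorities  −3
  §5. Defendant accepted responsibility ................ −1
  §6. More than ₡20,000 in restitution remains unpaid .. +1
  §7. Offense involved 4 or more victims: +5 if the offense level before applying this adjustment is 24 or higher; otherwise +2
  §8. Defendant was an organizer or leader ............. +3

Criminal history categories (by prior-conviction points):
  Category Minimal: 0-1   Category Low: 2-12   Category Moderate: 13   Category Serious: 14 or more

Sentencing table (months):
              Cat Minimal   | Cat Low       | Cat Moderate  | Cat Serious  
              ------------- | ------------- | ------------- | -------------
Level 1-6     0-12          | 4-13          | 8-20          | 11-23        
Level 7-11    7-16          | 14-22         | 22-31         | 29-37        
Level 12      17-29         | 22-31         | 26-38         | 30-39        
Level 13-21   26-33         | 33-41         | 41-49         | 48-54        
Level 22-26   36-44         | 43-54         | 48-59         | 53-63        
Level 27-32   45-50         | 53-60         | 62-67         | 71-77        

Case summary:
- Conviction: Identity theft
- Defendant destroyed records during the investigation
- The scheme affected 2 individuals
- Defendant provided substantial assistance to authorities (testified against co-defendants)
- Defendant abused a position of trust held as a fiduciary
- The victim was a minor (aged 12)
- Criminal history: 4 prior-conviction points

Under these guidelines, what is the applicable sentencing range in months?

Base offense level for identity theft: 10.
§1 applies: 10 + 1 = 11.
§2 applies: 11 + 1 = 12.
§3 applies (level before this adjustment is 12 ≥ 10, so +3): 12 + 3 = 15.
§4 applies: 15 − 3 = 12.
§6 does not apply.
§7 does not apply.
Final offense level: 12.
Criminal history: 4 prior points → Category Low (2-12).
Level 12 falls in the 12 band.
Grid: Level 12 × Category Low = 22-31 months.

22-31 months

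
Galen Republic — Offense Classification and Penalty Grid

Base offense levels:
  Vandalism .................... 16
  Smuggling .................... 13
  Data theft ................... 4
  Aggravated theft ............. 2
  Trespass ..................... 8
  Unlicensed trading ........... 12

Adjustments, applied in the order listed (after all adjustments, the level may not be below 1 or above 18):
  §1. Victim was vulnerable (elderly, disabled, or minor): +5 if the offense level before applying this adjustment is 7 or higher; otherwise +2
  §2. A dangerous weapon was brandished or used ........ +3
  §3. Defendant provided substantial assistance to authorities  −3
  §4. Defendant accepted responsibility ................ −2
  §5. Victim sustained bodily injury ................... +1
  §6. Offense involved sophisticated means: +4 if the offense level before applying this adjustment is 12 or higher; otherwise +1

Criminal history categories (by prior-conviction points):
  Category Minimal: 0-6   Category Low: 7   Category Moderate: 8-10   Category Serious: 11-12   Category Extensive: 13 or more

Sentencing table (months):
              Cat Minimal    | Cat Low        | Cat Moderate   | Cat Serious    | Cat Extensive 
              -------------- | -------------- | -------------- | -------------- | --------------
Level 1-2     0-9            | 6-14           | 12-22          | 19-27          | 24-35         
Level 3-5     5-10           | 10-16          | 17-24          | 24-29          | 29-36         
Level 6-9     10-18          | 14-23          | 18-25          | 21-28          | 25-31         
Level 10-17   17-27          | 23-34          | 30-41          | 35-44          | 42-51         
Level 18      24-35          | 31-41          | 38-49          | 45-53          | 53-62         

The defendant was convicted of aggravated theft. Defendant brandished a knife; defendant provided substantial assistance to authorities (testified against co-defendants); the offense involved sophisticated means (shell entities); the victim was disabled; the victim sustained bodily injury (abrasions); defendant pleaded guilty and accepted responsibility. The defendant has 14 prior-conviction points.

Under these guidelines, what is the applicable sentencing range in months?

Base offense level for aggravated theft: 2.
§1 applies (level before this adjustment is 2 < 7, so +2): 2 + 2 = 4.
§2 applies: 4 + 3 = 7.
§3 applies: 7 − 3 = 4.
§4 applies: 4 − 2 = 2.
§5 applies: 2 + 1 = 3.
§6 applies (level before this adjustment is 3 < 12, so +1): 3 + 1 = 4.
Final offense level: 4.
Criminal history: 14 prior points → Category Extensive (13+).
Level 4 falls in the 3-5 band.
Grid: Level 3-5 × Category Extensive = 29-36 months.

29-36 months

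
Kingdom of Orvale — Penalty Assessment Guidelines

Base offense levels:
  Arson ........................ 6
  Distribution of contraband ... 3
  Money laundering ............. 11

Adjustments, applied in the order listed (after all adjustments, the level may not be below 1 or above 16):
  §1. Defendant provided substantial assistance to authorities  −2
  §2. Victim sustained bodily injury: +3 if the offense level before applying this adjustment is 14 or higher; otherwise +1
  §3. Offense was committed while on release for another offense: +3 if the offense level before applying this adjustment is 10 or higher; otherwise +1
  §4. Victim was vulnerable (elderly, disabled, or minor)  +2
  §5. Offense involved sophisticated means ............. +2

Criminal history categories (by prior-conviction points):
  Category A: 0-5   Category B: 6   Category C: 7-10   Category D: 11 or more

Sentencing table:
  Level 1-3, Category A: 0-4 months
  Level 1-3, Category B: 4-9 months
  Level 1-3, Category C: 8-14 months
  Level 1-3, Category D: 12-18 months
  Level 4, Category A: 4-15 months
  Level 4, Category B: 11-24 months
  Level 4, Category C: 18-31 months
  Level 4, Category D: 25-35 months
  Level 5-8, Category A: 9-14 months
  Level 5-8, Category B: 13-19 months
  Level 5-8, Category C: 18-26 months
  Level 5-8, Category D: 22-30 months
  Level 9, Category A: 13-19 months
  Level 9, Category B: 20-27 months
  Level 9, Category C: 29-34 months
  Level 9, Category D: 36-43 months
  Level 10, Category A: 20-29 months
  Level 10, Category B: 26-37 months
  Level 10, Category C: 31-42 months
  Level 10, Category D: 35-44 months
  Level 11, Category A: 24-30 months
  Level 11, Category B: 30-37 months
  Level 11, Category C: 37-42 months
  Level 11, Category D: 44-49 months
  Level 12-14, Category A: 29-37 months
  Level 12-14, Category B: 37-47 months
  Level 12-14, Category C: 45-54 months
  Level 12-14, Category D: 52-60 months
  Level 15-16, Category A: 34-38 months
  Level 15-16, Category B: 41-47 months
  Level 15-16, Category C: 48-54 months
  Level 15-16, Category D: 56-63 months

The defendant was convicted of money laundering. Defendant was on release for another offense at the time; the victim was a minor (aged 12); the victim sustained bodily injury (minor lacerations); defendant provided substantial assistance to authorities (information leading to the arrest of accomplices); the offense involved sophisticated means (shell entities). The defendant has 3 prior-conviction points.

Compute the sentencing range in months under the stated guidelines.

Base offense level for money laundering: 11.
§1 applies: 11 − 2 = 9.
§2 applies (level before this adjustment is 9 < 14, so +1): 9 + 1 = 10.
§3 applies (level before this adjustment is 10 ≥ 10, so +3): 10 + 3 = 13.
§4 applies: 13 + 2 = 15.
§5 applies: 15 + 2 = 17.
Level 17 exceeds the maximum of 16; capped at 16.
Final offense level: 16.
Criminal history: 3 prior points → Category A (0-5).
Level 16 falls in the 15-16 band.
Grid: Level 15-16 × Category A = 34-38 months.

34-38 months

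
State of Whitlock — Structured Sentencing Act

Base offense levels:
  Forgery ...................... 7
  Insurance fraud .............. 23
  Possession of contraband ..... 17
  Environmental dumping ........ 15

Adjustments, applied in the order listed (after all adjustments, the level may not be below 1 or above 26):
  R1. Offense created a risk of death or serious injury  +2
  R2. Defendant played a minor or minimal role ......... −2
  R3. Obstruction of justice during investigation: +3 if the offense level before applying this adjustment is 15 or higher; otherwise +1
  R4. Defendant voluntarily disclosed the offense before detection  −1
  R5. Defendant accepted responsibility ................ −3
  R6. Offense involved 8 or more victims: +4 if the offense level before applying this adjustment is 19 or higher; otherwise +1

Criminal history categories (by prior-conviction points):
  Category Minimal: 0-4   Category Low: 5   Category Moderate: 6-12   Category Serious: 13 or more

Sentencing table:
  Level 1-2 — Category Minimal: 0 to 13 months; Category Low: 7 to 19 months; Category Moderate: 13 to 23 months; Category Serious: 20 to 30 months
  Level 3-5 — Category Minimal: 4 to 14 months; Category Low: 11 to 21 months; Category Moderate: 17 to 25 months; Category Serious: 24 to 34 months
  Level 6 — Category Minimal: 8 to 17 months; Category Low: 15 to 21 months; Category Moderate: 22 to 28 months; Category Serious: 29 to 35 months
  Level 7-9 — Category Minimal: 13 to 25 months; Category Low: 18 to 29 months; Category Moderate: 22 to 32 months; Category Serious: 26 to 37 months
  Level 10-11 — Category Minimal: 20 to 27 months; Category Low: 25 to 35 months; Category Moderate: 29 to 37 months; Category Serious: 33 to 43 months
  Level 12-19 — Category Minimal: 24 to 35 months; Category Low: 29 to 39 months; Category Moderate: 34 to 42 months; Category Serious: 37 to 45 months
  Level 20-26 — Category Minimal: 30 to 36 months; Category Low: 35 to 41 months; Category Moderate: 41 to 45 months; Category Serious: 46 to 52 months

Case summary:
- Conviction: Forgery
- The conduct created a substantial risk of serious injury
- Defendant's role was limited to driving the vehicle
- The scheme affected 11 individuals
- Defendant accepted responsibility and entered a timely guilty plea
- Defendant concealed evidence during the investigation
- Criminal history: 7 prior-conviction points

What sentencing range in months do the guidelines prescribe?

22-28 months

Base offense level for forgery: 7.
R1 applies: 7 + 2 = 9.
R2 applies: 9 − 2 = 7.
R3 applies (level before this adjustment is 7 < 15, so +1): 7 + 1 = 8.
R5 applies: 8 − 3 = 5.
R6 applies (level before this adjustment is 5 < 19, so +1): 5 + 1 = 6.
Final offense level: 6.
Criminal history: 7 prior points → Category Moderate (6-12).
Level 6 falls in the 6 band.
Grid: Level 6 × Category Moderate = 22-28 months.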